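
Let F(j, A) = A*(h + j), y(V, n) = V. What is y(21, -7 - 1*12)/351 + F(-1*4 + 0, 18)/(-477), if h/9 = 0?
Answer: 1307/6201 ≈ 0.21077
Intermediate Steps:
h = 0 (h = 9*0 = 0)
F(j, A) = A*j (F(j, A) = A*(0 + j) = A*j)
y(21, -7 - 1*12)/351 + F(-1*4 + 0, 18)/(-477) = 21/351 + (18*(-1*4 + 0))/(-477) = 21*(1/351) + (18*(-4 + 0))*(-1/477) = 7/117 + (18*(-4))*(-1/477) = 7/117 - 72*(-1/477) = 7/117 + 8/53 = 1307/6201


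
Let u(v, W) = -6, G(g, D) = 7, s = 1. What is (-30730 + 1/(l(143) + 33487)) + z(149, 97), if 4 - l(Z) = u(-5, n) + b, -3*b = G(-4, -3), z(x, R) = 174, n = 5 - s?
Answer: -3070816885/100498 ≈ -30556.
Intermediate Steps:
n = 4 (n = 5 - 1*1 = 5 - 1 = 4)
b = -7/3 (b = -⅓*7 = -7/3 ≈ -2.3333)
l(Z) = 37/3 (l(Z) = 4 - (-6 - 7/3) = 4 - 1*(-25/3) = 4 + 25/3 = 37/3)
(-30730 + 1/(l(143) + 33487)) + z(149, 97) = (-30730 + 1/(37/3 + 33487)) + 174 = (-30730 + 1/(100498/3)) + 174 = (-30730 + 3/100498) + 174 = -3088303537/100498 + 174 = -3070816885/100498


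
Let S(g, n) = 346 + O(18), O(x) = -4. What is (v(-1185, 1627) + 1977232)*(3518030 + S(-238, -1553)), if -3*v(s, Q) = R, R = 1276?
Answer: 20865423676240/3 ≈ 6.9551e+12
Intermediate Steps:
v(s, Q) = -1276/3 (v(s, Q) = -⅓*1276 = -1276/3)
S(g, n) = 342 (S(g, n) = 346 - 4 = 342)
(v(-1185, 1627) + 1977232)*(3518030 + S(-238, -1553)) = (-1276/3 + 1977232)*(3518030 + 342) = (5930420/3)*3518372 = 20865423676240/3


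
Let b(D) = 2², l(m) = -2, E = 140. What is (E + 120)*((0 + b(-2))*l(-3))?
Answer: -2080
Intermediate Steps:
b(D) = 4
(E + 120)*((0 + b(-2))*l(-3)) = (140 + 120)*((0 + 4)*(-2)) = 260*(4*(-2)) = 260*(-8) = -2080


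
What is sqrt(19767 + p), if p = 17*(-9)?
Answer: sqrt(19614) ≈ 140.05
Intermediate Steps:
p = -153
sqrt(19767 + p) = sqrt(19767 - 153) = sqrt(19614)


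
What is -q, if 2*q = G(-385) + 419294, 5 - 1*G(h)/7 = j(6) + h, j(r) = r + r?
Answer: -210970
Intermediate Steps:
j(r) = 2*r
G(h) = -49 - 7*h (G(h) = 35 - 7*(2*6 + h) = 35 - 7*(12 + h) = 35 + (-84 - 7*h) = -49 - 7*h)
q = 210970 (q = ((-49 - 7*(-385)) + 419294)/2 = ((-49 + 2695) + 419294)/2 = (2646 + 419294)/2 = (½)*421940 = 210970)
-q = -1*210970 = -210970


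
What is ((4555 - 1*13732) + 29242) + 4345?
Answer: 24410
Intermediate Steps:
((4555 - 1*13732) + 29242) + 4345 = ((4555 - 13732) + 29242) + 4345 = (-9177 + 29242) + 4345 = 20065 + 4345 = 24410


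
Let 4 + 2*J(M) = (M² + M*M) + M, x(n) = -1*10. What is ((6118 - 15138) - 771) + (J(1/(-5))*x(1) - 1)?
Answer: -48857/5 ≈ -9771.4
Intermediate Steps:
x(n) = -10
J(M) = -2 + M² + M/2 (J(M) = -2 + ((M² + M*M) + M)/2 = -2 + ((M² + M²) + M)/2 = -2 + (2*M² + M)/2 = -2 + (M + 2*M²)/2 = -2 + (M² + M/2) = -2 + M² + M/2)
((6118 - 15138) - 771) + (J(1/(-5))*x(1) - 1) = ((6118 - 15138) - 771) + ((-2 + (1/(-5))² + (½)/(-5))*(-10) - 1) = (-9020 - 771) + ((-2 + (-⅕)² + (½)*(-⅕))*(-10) - 1) = -9791 + ((-2 + 1/25 - ⅒)*(-10) - 1) = -9791 + (-103/50*(-10) - 1) = -9791 + (103/5 - 1) = -9791 + 98/5 = -48857/5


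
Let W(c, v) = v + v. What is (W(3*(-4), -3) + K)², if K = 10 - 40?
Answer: 1296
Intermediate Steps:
W(c, v) = 2*v
K = -30
(W(3*(-4), -3) + K)² = (2*(-3) - 30)² = (-6 - 30)² = (-36)² = 1296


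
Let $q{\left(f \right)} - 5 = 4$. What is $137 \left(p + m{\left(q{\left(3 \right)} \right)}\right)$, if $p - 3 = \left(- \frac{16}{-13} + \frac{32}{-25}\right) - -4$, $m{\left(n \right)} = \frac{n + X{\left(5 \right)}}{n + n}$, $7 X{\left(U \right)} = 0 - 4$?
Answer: $\frac{41621833}{40950} \approx 1016.4$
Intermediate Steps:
$X{\left(U \right)} = - \frac{4}{7}$ ($X{\left(U \right)} = \frac{0 - 4}{7} = \frac{1}{7} \left(-4\right) = - \frac{4}{7}$)
$q{\left(f \right)} = 9$ ($q{\left(f \right)} = 5 + 4 = 9$)
$m{\left(n \right)} = \frac{- \frac{4}{7} + n}{2 n}$ ($m{\left(n \right)} = \frac{n - \frac{4}{7}}{n + n} = \frac{- \frac{4}{7} + n}{2 n}$)
$p = \frac{2259}{325}$ ($p = 3 + \left(\left(- \frac{16}{-13} + \frac{32}{-25}\right) - -4\right) = 3 + \left(\left(\left(-16\right) \left(- \frac{1}{13}\right) + 32 \left(- \frac{1}{25}\right)\right) + 4\right) = 3 + \left(\left(\frac{16}{13} - \frac{32}{25}\right) + 4\right) = 3 + \left(- \frac{16}{325} + 4\right) = 3 + \frac{1284}{325} = \frac{2259}{325} \approx 6.9508$)
$137 \left(p + m{\left(q{\left(3 \right)} \right)}\right) = 137 \left(\frac{2259}{325} + \frac{-4 + 7 \cdot 9}{14 \cdot 9}\right) = 137 \left(\frac{2259}{325} + \frac{1}{14} \cdot \frac{1}{9} \left(-4 + 63\right)\right) = 137 \left(\frac{2259}{325} + \frac{1}{14} \cdot \frac{1}{9} \cdot 59\right) = 137 \left(\frac{2259}{325} + \frac{59}{126}\right) = 137 \cdot \frac{303809}{40950} = \frac{41621833}{40950}$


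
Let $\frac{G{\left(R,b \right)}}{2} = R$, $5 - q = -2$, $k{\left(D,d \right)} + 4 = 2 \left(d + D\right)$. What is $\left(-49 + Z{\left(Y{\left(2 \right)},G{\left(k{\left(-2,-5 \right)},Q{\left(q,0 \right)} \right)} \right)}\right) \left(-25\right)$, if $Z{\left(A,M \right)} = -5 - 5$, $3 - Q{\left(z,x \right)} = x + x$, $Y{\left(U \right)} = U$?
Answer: $1475$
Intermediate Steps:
$k{\left(D,d \right)} = -4 + 2 D + 2 d$ ($k{\left(D,d \right)} = -4 + 2 \left(d + D\right) = -4 + 2 \left(D + d\right) = -4 + \left(2 D + 2 d\right) = -4 + 2 D + 2 d$)
$q = 7$ ($q = 5 - -2 = 5 + 2 = 7$)
$Q{\left(z,x \right)} = 3 - 2 x$ ($Q{\left(z,x \right)} = 3 - \left(x + x\right) = 3 - 2 x$)
$G{\left(R,b \right)} = 2 R$
$Z{\left(A,M \right)} = -10$ ($Z{\left(A,M \right)} = -5 - 5 = -10$)
$\left(-49 + Z{\left(Y{\left(2 \right)},G{\left(k{\left(-2,-5 \right)},Q{\left(q,0 \right)} \right)} \right)}\right) \left(-25\right) = \left(-49 - 10\right) \left(-25\right) = \left(-59\right) \left(-25\right) = 1475$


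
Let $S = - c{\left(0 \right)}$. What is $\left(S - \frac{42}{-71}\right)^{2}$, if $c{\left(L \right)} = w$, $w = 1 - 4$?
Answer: $\frac{65025}{5041} \approx 12.899$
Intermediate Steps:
$w = -3$
$c{\left(L \right)} = -3$
$S = 3$ ($S = \left(-1\right) \left(-3\right) = 3$)
$\left(S - \frac{42}{-71}\right)^{2} = \left(3 - \frac{42}{-71}\right)^{2} = \left(3 - - \frac{42}{71}\right)^{2} = \left(3 + \frac{42}{71}\right)^{2} = \left(\frac{255}{71}\right)^{2} = \frac{65025}{5041}$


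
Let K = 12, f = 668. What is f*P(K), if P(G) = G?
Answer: 8016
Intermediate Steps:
f*P(K) = 668*12 = 8016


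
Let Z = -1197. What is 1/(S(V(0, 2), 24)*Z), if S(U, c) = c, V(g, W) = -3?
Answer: -1/28728 ≈ -3.4809e-5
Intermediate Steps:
1/(S(V(0, 2), 24)*Z) = 1/(24*(-1197)) = 1/(-28728) = -1/28728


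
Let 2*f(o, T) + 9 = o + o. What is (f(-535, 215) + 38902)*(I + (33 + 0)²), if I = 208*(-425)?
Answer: -6698936475/2 ≈ -3.3495e+9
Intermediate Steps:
f(o, T) = -9/2 + o (f(o, T) = -9/2 + (o + o)/2 = -9/2 + (2*o)/2 = -9/2 + o)
I = -88400
(f(-535, 215) + 38902)*(I + (33 + 0)²) = ((-9/2 - 535) + 38902)*(-88400 + (33 + 0)²) = (-1079/2 + 38902)*(-88400 + 33²) = 76725*(-88400 + 1089)/2 = (76725/2)*(-87311) = -6698936475/2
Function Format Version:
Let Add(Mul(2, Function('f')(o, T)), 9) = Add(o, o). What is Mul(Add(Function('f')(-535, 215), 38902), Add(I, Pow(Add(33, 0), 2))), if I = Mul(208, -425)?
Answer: Rational(-6698936475, 2) ≈ -3.3495e+9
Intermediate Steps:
Function('f')(o, T) = Add(Rational(-9, 2), o) (Function('f')(o, T) = Add(Rational(-9, 2), Mul(Rational(1, 2), Add(o, o))) = Add(Rational(-9, 2), Mul(Rational(1, 2), Mul(2, o))) = Add(Rational(-9, 2), o))
I = -88400
Mul(Add(Function('f')(-535, 215), 38902), Add(I, Pow(Add(33, 0), 2))) = Mul(Add(Add(Rational(-9, 2), -535), 38902), Add(-88400, Pow(Add(33, 0), 2))) = Mul(Add(Rational(-1079, 2), 38902), Add(-88400, Pow(33, 2))) = Mul(Rational(76725, 2), Add(-88400, 1089)) = Mul(Rational(76725, 2), -87311) = Rational(-6698936475, 2)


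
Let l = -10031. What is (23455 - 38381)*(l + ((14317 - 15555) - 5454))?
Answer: 249607498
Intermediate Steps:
(23455 - 38381)*(l + ((14317 - 15555) - 5454)) = (23455 - 38381)*(-10031 + ((14317 - 15555) - 5454)) = -14926*(-10031 + (-1238 - 5454)) = -14926*(-10031 - 6692) = -14926*(-16723) = 249607498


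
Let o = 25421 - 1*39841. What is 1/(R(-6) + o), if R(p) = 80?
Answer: -1/14340 ≈ -6.9735e-5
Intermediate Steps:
o = -14420 (o = 25421 - 39841 = -14420)
1/(R(-6) + o) = 1/(80 - 14420) = 1/(-14340) = -1/14340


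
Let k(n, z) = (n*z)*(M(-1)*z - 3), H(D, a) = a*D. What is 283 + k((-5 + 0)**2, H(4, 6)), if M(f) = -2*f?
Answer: 27283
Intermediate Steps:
H(D, a) = D*a
k(n, z) = n*z*(-3 + 2*z) (k(n, z) = (n*z)*((-2*(-1))*z - 3) = (n*z)*(2*z - 3) = (n*z)*(-3 + 2*z) = n*z*(-3 + 2*z))
283 + k((-5 + 0)**2, H(4, 6)) = 283 + (-5 + 0)**2*(4*6)*(-3 + 2*(4*6)) = 283 + (-5)**2*24*(-3 + 2*24) = 283 + 25*24*(-3 + 48) = 283 + 25*24*45 = 283 + 27000 = 27283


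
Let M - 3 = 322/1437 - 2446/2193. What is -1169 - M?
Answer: -410062544/350149 ≈ -1171.1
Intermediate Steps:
M = 738363/350149 (M = 3 + (322/1437 - 2446/2193) = 3 - 312084/350149 = 738363/350149 ≈ 2.1087)
-1169 - M = -1169 - 1*738363/350149 = -1169 - 738363/350149 = -410062544/350149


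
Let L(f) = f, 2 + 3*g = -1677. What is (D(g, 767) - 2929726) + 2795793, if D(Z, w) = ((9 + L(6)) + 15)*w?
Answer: -110923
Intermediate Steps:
g = -1679/3 (g = -⅔ + (⅓)*(-1677) = -⅔ - 559 = -1679/3 ≈ -559.67)
D(Z, w) = 30*w (D(Z, w) = ((9 + 6) + 15)*w = (15 + 15)*w = 30*w)
(D(g, 767) - 2929726) + 2795793 = (30*767 - 2929726) + 2795793 = (23010 - 2929726) + 2795793 = -2906716 + 2795793 = -110923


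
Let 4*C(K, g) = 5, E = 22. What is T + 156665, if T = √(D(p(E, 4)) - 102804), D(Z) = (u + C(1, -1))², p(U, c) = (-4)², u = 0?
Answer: 156665 + I*√1644839/4 ≈ 1.5667e+5 + 320.63*I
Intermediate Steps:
C(K, g) = 5/4 (C(K, g) = (¼)*5 = 5/4)
p(U, c) = 16
D(Z) = 25/16 (D(Z) = (0 + 5/4)² = (5/4)² = 25/16)
T = I*√1644839/4 (T = √(25/16 - 102804) = √(-1644839/16) = I*√1644839/4 ≈ 320.63*I)
T + 156665 = I*√1644839/4 + 156665 = 156665 + I*√1644839/4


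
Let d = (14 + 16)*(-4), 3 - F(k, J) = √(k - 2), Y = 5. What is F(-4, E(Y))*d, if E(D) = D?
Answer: -360 + 120*I*√6 ≈ -360.0 + 293.94*I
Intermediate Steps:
F(k, J) = 3 - √(-2 + k) (F(k, J) = 3 - √(k - 2) = 3 - √(-2 + k))
d = -120 (d = 30*(-4) = -120)
F(-4, E(Y))*d = (3 - √(-2 - 4))*(-120) = (3 - √(-6))*(-120) = (3 - I*√6)*(-120) = -360 + 120*I*√6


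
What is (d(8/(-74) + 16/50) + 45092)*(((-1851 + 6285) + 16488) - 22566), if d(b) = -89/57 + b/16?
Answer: -1302811952141/17575 ≈ -7.4129e+7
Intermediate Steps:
d(b) = -89/57 + b/16 (d(b) = -89*1/57 + b*(1/16) = -89/57 + b/16)
(d(8/(-74) + 16/50) + 45092)*(((-1851 + 6285) + 16488) - 22566) = ((-89/57 + (8/(-74) + 16/50)/16) + 45092)*(((-1851 + 6285) + 16488) - 22566) = ((-89/57 + (8*(-1/74) + 16*(1/50))/16) + 45092)*((4434 + 16488) - 22566) = ((-89/57 + (-4/37 + 8/25)/16) + 45092)*(20922 - 22566) = ((-89/57 + (1/16)*(196/925)) + 45092)*(-1644) = ((-89/57 + 49/3700) + 45092)*(-1644) = (-326507/210900 + 45092)*(-1644) = (9509576293/210900)*(-1644) = -1302811952141/17575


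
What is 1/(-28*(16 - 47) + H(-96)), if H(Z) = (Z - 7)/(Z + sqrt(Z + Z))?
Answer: 8176032/7105389169 - 824*I*sqrt(3)/7105389169 ≈ 0.0011507 - 2.0086e-7*I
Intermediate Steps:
H(Z) = (-7 + Z)/(Z + sqrt(2)*sqrt(Z)) (H(Z) = (-7 + Z)/(Z + sqrt(2*Z)) = (-7 + Z)/(Z + sqrt(2)*sqrt(Z)))
1/(-28*(16 - 47) + H(-96)) = 1/(-28*(16 - 47) + (-7 - 96)/(-96 + sqrt(2)*sqrt(-96))) = 1/(-28*(-31) - 103/(-96 + sqrt(2)*(4*I*sqrt(6)))) = 1/(868 - 103/(-96 + 8*I*sqrt(3)))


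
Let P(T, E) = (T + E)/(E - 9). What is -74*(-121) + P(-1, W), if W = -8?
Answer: 152227/17 ≈ 8954.5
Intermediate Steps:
P(T, E) = (E + T)/(-9 + E)
-74*(-121) + P(-1, W) = -74*(-121) + (-8 - 1)/(-9 - 8) = 8954 - 9/(-17) = 8954 - 1/17*(-9) = 8954 + 9/17 = 152227/17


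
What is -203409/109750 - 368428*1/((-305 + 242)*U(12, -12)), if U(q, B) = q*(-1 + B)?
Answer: -10608519163/269655750 ≈ -39.341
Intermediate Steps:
-203409/109750 - 368428*1/((-305 + 242)*U(12, -12)) = -203409/109750 - 368428*1/(12*(-1 - 12)*(-305 + 242)) = -203409*1/109750 - 368428/((12*(-13))*(-63)) = -203409/109750 - 368428/((-156*(-63))) = -203409/109750 - 368428/9828 = -203409/109750 - 368428*1/9828 = -203409/109750 - 92107/2457 = -10608519163/269655750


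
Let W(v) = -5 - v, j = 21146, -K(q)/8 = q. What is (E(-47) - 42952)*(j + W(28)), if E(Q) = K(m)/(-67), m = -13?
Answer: -60760849344/67 ≈ -9.0688e+8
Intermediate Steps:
K(q) = -8*q
E(Q) = -104/67 (E(Q) = -8*(-13)/(-67) = 104*(-1/67) = -104/67)
(E(-47) - 42952)*(j + W(28)) = (-104/67 - 42952)*(21146 + (-5 - 1*28)) = -2877888*(21146 + (-5 - 28))/67 = -2877888*(21146 - 33)/67 = -2877888/67*21113 = -60760849344/67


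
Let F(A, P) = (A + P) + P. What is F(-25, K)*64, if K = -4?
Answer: -2112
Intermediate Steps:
F(A, P) = A + 2*P
F(-25, K)*64 = (-25 + 2*(-4))*64 = (-25 - 8)*64 = -33*64 = -2112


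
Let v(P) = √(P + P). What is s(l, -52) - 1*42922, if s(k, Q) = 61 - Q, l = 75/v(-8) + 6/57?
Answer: -42809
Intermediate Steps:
v(P) = √2*√P (v(P) = √(2*P) = √2*√P)
l = 2/19 - 75*I/4 (l = 75/((√2*√(-8))) + 6/57 = 75/((√2*(2*I*√2))) + 6*(1/57) = 75/((4*I)) + 2/19 = 75*(-I/4) + 2/19 = -75*I/4 + 2/19 = 2/19 - 75*I/4 ≈ 0.10526 - 18.75*I)
s(l, -52) - 1*42922 = (61 - 1*(-52)) - 1*42922 = (61 + 52) - 42922 = 113 - 42922 = -42809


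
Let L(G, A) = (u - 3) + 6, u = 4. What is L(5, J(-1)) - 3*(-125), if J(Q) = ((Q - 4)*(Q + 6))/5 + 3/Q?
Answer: 382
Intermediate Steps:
J(Q) = 3/Q + (-4 + Q)*(6 + Q)/5 (J(Q) = ((-4 + Q)*(6 + Q))*(1/5) + 3/Q = (-4 + Q)*(6 + Q)/5 + 3/Q = 3/Q + (-4 + Q)*(6 + Q)/5)
L(G, A) = 7 (L(G, A) = (4 - 3) + 6 = 1 + 6 = 7)
L(5, J(-1)) - 3*(-125) = 7 - 3*(-125) = 7 + 375 = 382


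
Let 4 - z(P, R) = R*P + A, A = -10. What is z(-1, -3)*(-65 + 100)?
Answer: 385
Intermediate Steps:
z(P, R) = 14 - P*R (z(P, R) = 4 - (R*P - 10) = 4 - (P*R - 10) = 4 - (-10 + P*R) = 4 + (10 - P*R) = 14 - P*R)
z(-1, -3)*(-65 + 100) = (14 - 1*(-1)*(-3))*(-65 + 100) = (14 - 3)*35 = 11*35 = 385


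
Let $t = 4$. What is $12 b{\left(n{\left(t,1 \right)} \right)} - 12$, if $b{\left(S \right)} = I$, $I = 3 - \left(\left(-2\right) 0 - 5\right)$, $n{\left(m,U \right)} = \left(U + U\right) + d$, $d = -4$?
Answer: $84$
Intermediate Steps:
$n{\left(m,U \right)} = -4 + 2 U$ ($n{\left(m,U \right)} = \left(U + U\right) - 4 = 2 U - 4 = -4 + 2 U$)
$I = 8$ ($I = 3 - \left(0 - 5\right) = 3 - -5 = 3 + 5 = 8$)
$b{\left(S \right)} = 8$
$12 b{\left(n{\left(t,1 \right)} \right)} - 12 = 12 \cdot 8 - 12 = 96 - 12 = 84$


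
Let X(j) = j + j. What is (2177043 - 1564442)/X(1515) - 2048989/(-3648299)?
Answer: 2241160052369/11054345970 ≈ 202.74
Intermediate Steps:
X(j) = 2*j
(2177043 - 1564442)/X(1515) - 2048989/(-3648299) = (2177043 - 1564442)/((2*1515)) - 2048989/(-3648299) = 612601/3030 - 2048989*(-1/3648299) = 612601*(1/3030) + 2048989/3648299 = 612601/3030 + 2048989/3648299 = 2241160052369/11054345970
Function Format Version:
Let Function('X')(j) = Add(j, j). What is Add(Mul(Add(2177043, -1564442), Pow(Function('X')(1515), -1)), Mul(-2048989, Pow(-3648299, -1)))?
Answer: Rational(2241160052369, 11054345970) ≈ 202.74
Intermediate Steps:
Function('X')(j) = Mul(2, j)
Add(Mul(Add(2177043, -1564442), Pow(Function('X')(1515), -1)), Mul(-2048989, Pow(-3648299, -1))) = Add(Mul(Add(2177043, -1564442), Pow(Mul(2, 1515), -1)), Mul(-2048989, Pow(-3648299, -1))) = Add(Mul(612601, Pow(3030, -1)), Mul(-2048989, Rational(-1, 3648299))) = Add(Mul(612601, Rational(1, 3030)), Rational(2048989, 3648299)) = Add(Rational(612601, 3030), Rational(2048989, 3648299)) = Rational(2241160052369, 11054345970)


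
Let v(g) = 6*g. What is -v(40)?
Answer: -240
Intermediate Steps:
-v(40) = -6*40 = -1*240 = -240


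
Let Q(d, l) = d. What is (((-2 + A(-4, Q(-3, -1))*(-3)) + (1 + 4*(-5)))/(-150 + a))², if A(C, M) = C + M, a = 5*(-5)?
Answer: 0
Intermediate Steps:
a = -25
(((-2 + A(-4, Q(-3, -1))*(-3)) + (1 + 4*(-5)))/(-150 + a))² = (((-2 + (-4 - 3)*(-3)) + (1 + 4*(-5)))/(-150 - 25))² = (((-2 - 7*(-3)) + (1 - 20))/(-175))² = (((-2 + 21) - 19)*(-1/175))² = ((19 - 19)*(-1/175))² = (0*(-1/175))² = 0² = 0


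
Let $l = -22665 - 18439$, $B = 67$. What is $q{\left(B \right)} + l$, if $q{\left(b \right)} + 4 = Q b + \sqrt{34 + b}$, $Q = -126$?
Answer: $-49550 + \sqrt{101} \approx -49540.0$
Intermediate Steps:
$l = -41104$ ($l = -22665 - 18439 = -41104$)
$q{\left(b \right)} = -4 + \sqrt{34 + b} - 126 b$ ($q{\left(b \right)} = -4 - \left(- \sqrt{34 + b} + 126 b\right) = -4 + \sqrt{34 + b} - 126 b$)
$q{\left(B \right)} + l = \left(-4 + \sqrt{34 + 67} - 8442\right) - 41104 = \left(-4 + \sqrt{101} - 8442\right) - 41104 = \left(-8446 + \sqrt{101}\right) - 41104 = -49550 + \sqrt{101}$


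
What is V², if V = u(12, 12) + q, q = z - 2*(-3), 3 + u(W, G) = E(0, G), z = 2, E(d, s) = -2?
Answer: 9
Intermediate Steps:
u(W, G) = -5 (u(W, G) = -3 - 2 = -5)
q = 8 (q = 2 - 2*(-3) = 2 + 6 = 8)
V = 3 (V = -5 + 8 = 3)
V² = 3² = 9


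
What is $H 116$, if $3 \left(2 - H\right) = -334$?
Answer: $\frac{39440}{3} \approx 13147.0$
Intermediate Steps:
$H = \frac{340}{3}$ ($H = 2 - - \frac{334}{3} = 2 + \frac{334}{3} = \frac{340}{3} \approx 113.33$)
$H 116 = \frac{340}{3} \cdot 116 = \frac{39440}{3}$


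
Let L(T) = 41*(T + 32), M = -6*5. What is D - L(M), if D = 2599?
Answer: 2517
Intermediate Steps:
M = -30
L(T) = 1312 + 41*T (L(T) = 41*(32 + T) = 1312 + 41*T)
D - L(M) = 2599 - (1312 + 41*(-30)) = 2599 - (1312 - 1230) = 2599 - 1*82 = 2599 - 82 = 2517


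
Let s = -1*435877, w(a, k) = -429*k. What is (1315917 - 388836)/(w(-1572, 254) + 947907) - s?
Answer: 121892004446/279647 ≈ 4.3588e+5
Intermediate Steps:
s = -435877
(1315917 - 388836)/(w(-1572, 254) + 947907) - s = (1315917 - 388836)/(-429*254 + 947907) - 1*(-435877) = 927081/(-108966 + 947907) + 435877 = 927081/838941 + 435877 = 927081*(1/838941) + 435877 = 309027/279647 + 435877 = 121892004446/279647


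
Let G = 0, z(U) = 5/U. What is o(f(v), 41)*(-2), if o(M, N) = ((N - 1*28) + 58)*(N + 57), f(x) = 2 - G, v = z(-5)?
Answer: -13916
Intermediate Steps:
v = -1 (v = 5/(-5) = 5*(-⅕) = -1)
f(x) = 2 (f(x) = 2 - 1*0 = 2 + 0 = 2)
o(M, N) = (30 + N)*(57 + N) (o(M, N) = ((N - 28) + 58)*(57 + N) = ((-28 + N) + 58)*(57 + N) = (30 + N)*(57 + N))
o(f(v), 41)*(-2) = (1710 + 41² + 87*41)*(-2) = (1710 + 1681 + 3567)*(-2) = 6958*(-2) = -13916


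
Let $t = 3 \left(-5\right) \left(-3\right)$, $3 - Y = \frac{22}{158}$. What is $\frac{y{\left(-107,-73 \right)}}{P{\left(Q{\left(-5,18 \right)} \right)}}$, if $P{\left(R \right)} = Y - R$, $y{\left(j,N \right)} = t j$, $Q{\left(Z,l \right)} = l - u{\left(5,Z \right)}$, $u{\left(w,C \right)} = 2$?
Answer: $\frac{126795}{346} \approx 366.46$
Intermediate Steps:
$Y = \frac{226}{79}$ ($Y = 3 - \frac{22}{158} = 3 - 22 \cdot \frac{1}{158} = 3 - \frac{11}{79} = \frac{226}{79} \approx 2.8608$)
$t = 45$ ($t = \left(-15\right) \left(-3\right) = 45$)
$Q{\left(Z,l \right)} = -2 + l$ ($Q{\left(Z,l \right)} = l - 2 = -2 + l$)
$y{\left(j,N \right)} = 45 j$
$P{\left(R \right)} = \frac{226}{79} - R$
$\frac{y{\left(-107,-73 \right)}}{P{\left(Q{\left(-5,18 \right)} \right)}} = \frac{45 \left(-107\right)}{\frac{226}{79} - \left(-2 + 18\right)} = - \frac{4815}{\frac{226}{79} - 16} = - \frac{4815}{- \frac{1038}{79}} = \left(-4815\right) \left(- \frac{79}{1038}\right) = \frac{126795}{346}$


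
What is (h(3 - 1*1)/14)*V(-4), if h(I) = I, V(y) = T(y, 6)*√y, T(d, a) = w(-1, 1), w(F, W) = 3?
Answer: 6*I/7 ≈ 0.85714*I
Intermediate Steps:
T(d, a) = 3
V(y) = 3*√y
(h(3 - 1*1)/14)*V(-4) = ((3 - 1*1)/14)*(3*√(-4)) = ((3 - 1)*(1/14))*(3*(2*I)) = (2*(1/14))*(6*I) = (6*I)/7 = 6*I/7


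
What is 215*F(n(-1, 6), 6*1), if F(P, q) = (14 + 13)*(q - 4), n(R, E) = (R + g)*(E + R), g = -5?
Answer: 11610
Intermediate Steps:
n(R, E) = (-5 + R)*(E + R) (n(R, E) = (R - 5)*(E + R) = (-5 + R)*(E + R))
F(P, q) = -108 + 27*q (F(P, q) = 27*(-4 + q) = -108 + 27*q)
215*F(n(-1, 6), 6*1) = 215*(-108 + 27*(6*1)) = 215*(-108 + 27*6) = 215*(-108 + 162) = 215*54 = 11610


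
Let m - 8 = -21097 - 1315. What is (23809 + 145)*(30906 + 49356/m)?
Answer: 1382083256106/1867 ≈ 7.4027e+8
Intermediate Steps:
m = -22404 (m = 8 + (-21097 - 1315) = 8 - 22412 = -22404)
(23809 + 145)*(30906 + 49356/m) = (23809 + 145)*(30906 + 49356/(-22404)) = 23954*(30906 + 49356*(-1/22404)) = 23954*(30906 - 4113/1867) = 23954*(57697389/1867) = 1382083256106/1867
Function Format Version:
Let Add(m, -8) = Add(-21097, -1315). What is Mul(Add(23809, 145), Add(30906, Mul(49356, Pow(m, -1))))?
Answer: Rational(1382083256106, 1867) ≈ 7.4027e+8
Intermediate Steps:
m = -22404 (m = Add(8, Add(-21097, -1315)) = Add(8, -22412) = -22404)
Mul(Add(23809, 145), Add(30906, Mul(49356, Pow(m, -1)))) = Mul(Add(23809, 145), Add(30906, Mul(49356, Pow(-22404, -1)))) = Mul(23954, Add(30906, Mul(49356, Rational(-1, 22404)))) = Mul(23954, Add(30906, Rational(-4113, 1867))) = Mul(23954, Rational(57697389, 1867)) = Rational(1382083256106, 1867)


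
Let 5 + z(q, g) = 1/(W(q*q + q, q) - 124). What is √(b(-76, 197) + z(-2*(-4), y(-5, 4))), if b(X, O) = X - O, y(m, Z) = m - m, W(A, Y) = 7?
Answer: I*√422851/39 ≈ 16.674*I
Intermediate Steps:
y(m, Z) = 0
z(q, g) = -586/117 (z(q, g) = -5 + 1/(7 - 124) = -5 + 1/(-117) = -5 - 1/117 = -586/117)
√(b(-76, 197) + z(-2*(-4), y(-5, 4))) = √((-76 - 1*197) - 586/117) = √((-76 - 197) - 586/117) = √(-273 - 586/117) = √(-32527/117) = I*√422851/39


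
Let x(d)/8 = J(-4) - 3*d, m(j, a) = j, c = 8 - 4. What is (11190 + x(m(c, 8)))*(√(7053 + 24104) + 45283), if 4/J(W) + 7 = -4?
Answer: 5524616566/11 + 122002*√31157/11 ≈ 5.0420e+8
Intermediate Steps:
c = 4
J(W) = -4/11 (J(W) = 4/(-7 - 4) = 4/(-11) = 4*(-1/11) = -4/11)
x(d) = -32/11 - 24*d (x(d) = 8*(-4/11 - 3*d) = -32/11 - 24*d)
(11190 + x(m(c, 8)))*(√(7053 + 24104) + 45283) = (11190 + (-32/11 - 24*4))*(√(7053 + 24104) + 45283) = (11190 + (-32/11 - 96))*(√31157 + 45283) = (11190 - 1088/11)*(45283 + √31157) = 122002*(45283 + √31157)/11 = 5524616566/11 + 122002*√31157/11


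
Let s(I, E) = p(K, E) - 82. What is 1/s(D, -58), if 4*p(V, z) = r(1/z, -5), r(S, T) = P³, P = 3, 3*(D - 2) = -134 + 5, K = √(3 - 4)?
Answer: -4/301 ≈ -0.013289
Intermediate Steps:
K = I (K = √(-1) = I ≈ 1.0*I)
D = -41 (D = 2 + (-134 + 5)/3 = 2 + (⅓)*(-129) = 2 - 43 = -41)
r(S, T) = 27 (r(S, T) = 3³ = 27)
p(V, z) = 27/4 (p(V, z) = (¼)*27 = 27/4)
s(I, E) = -301/4 (s(I, E) = 27/4 - 82 = -301/4)
1/s(D, -58) = 1/(-301/4) = -4/301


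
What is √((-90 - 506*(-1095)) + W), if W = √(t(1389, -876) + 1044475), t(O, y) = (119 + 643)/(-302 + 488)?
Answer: √(532374780 + 62*√250936103)/31 ≈ 744.98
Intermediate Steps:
t(O, y) = 127/31 (t(O, y) = 762/186 = 762*(1/186) = 127/31)
W = 2*√250936103/31 (W = √(127/31 + 1044475) = √(32378852/31) = 2*√250936103/31 ≈ 1022.0)
√((-90 - 506*(-1095)) + W) = √((-90 - 506*(-1095)) + 2*√250936103/31) = √((-90 + 554070) + 2*√250936103/31) = √(553980 + 2*√250936103/31)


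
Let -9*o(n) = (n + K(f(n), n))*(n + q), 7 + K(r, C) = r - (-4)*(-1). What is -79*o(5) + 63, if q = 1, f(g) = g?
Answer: 31/3 ≈ 10.333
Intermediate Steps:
K(r, C) = -11 + r (K(r, C) = -7 + (r - (-4)*(-1)) = -7 + (r - 1*4) = -7 + (r - 4) = -7 + (-4 + r) = -11 + r)
o(n) = -(1 + n)*(-11 + 2*n)/9 (o(n) = -(n + (-11 + n))*(n + 1)/9 = -(-11 + 2*n)*(1 + n)/9 = -(1 + n)*(-11 + 2*n)/9)
-79*o(5) + 63 = -79*(11/9 + 5 - 2/9*5**2) + 63 = -79*(11/9 + 5 - 2/9*25) + 63 = -79*(11/9 + 5 - 50/9) + 63 = -79*2/3 + 63 = -158/3 + 63 = 31/3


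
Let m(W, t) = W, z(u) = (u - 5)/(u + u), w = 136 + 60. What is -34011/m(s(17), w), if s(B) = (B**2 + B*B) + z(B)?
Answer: -578187/9832 ≈ -58.807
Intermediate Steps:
w = 196
z(u) = (-5 + u)/(2*u) (z(u) = (-5 + u)/((2*u)) = (-5 + u)*(1/(2*u)) = (-5 + u)/(2*u))
s(B) = 2*B**2 + (-5 + B)/(2*B) (s(B) = (B**2 + B*B) + (-5 + B)/(2*B) = (B**2 + B**2) + (-5 + B)/(2*B) = 2*B**2 + (-5 + B)/(2*B))
-34011/m(s(17), w) = -34011*34/(-5 + 17 + 4*17**3) = -34011*34/(-5 + 17 + 4*4913) = -34011*34/(-5 + 17 + 19652) = -34011/((1/2)*(1/17)*19664) = -34011/9832/17 = -34011*17/9832 = -578187/9832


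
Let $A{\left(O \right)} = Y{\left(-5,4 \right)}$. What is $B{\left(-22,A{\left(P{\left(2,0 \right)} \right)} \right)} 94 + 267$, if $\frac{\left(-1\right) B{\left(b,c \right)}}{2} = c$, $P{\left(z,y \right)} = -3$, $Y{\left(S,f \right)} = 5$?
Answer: $-673$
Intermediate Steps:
$A{\left(O \right)} = 5$
$B{\left(b,c \right)} = - 2 c$
$B{\left(-22,A{\left(P{\left(2,0 \right)} \right)} \right)} 94 + 267 = \left(-2\right) 5 \cdot 94 + 267 = \left(-10\right) 94 + 267 = -940 + 267 = -673$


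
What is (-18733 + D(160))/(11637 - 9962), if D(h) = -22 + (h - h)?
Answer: -3751/335 ≈ -11.197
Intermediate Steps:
D(h) = -22 (D(h) = -22 + 0 = -22)
(-18733 + D(160))/(11637 - 9962) = (-18733 - 22)/(11637 - 9962) = -18755/1675 = -18755*1/1675 = -3751/335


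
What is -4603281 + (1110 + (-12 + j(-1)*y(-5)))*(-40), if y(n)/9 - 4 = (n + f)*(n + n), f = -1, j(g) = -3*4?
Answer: -4370721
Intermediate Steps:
j(g) = -12
y(n) = 36 + 18*n*(-1 + n) (y(n) = 36 + 9*((n - 1)*(n + n)) = 36 + 9*((-1 + n)*(2*n)) = 36 + 9*(2*n*(-1 + n)) = 36 + 18*n*(-1 + n))
-4603281 + (1110 + (-12 + j(-1)*y(-5)))*(-40) = -4603281 + (1110 + (-12 - 12*(36 - 18*(-5) + 18*(-5)²)))*(-40) = -4603281 + (1110 + (-12 - 12*(36 + 90 + 18*25)))*(-40) = -4603281 + (1110 + (-12 - 12*(36 + 90 + 450)))*(-40) = -4603281 + (1110 + (-12 - 12*576))*(-40) = -4603281 + (1110 + (-12 - 6912))*(-40) = -4603281 + (1110 - 6924)*(-40) = -4603281 - 5814*(-40) = -4603281 + 232560 = -4370721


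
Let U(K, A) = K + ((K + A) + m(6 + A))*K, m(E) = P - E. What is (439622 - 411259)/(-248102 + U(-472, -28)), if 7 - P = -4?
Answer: -28363/28150 ≈ -1.0076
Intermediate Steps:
P = 11 (P = 7 - 1*(-4) = 7 + 4 = 11)
m(E) = 11 - E
U(K, A) = K + K*(5 + K) (U(K, A) = K + ((K + A) + (11 - (6 + A)))*K = K + ((A + K) + (11 + (-6 - A)))*K = K + ((A + K) + (5 - A))*K = K + (5 + K)*K = K + K*(5 + K))
(439622 - 411259)/(-248102 + U(-472, -28)) = (439622 - 411259)/(-248102 - 472*(6 - 472)) = 28363/(-248102 - 472*(-466)) = 28363/(-248102 + 219952) = 28363/(-28150) = 28363*(-1/28150) = -28363/28150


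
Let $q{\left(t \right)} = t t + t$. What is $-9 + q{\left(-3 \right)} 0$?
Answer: $-9$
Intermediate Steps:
$q{\left(t \right)} = t + t^{2}$ ($q{\left(t \right)} = t^{2} + t = t + t^{2}$)
$-9 + q{\left(-3 \right)} 0 = -9 + - 3 \left(1 - 3\right) 0 = -9 + \left(-3\right) \left(-2\right) 0 = -9 + 6 \cdot 0 = -9 + 0 = -9$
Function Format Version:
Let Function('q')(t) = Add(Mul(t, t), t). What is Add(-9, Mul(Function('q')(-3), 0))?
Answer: -9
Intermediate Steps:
Function('q')(t) = Add(t, Pow(t, 2)) (Function('q')(t) = Add(Pow(t, 2), t) = Add(t, Pow(t, 2)))
Add(-9, Mul(Function('q')(-3), 0)) = Add(-9, Mul(Mul(-3, Add(1, -3)), 0)) = Add(-9, Mul(Mul(-3, -2), 0)) = Add(-9, Mul(6, 0)) = Add(-9, 0) = -9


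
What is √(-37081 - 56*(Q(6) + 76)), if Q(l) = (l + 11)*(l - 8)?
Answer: I*√39433 ≈ 198.58*I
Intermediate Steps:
Q(l) = (-8 + l)*(11 + l) (Q(l) = (11 + l)*(-8 + l) = (-8 + l)*(11 + l))
√(-37081 - 56*(Q(6) + 76)) = √(-37081 - 56*((-88 + 6² + 3*6) + 76)) = √(-37081 - 56*((-88 + 36 + 18) + 76)) = √(-37081 - 56*(-34 + 76)) = √(-37081 - 56*42) = √(-37081 - 2352) = √(-39433) = I*√39433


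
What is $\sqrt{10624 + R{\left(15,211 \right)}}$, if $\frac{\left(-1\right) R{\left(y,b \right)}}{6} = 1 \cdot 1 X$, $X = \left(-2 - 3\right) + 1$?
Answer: $22 \sqrt{22} \approx 103.19$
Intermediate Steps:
$X = -4$ ($X = -5 + 1 = -4$)
$R{\left(y,b \right)} = 24$ ($R{\left(y,b \right)} = - 6 \cdot 1 \cdot 1 \left(-4\right) = - 6 \cdot 1 \left(-4\right) = \left(-6\right) \left(-4\right) = 24$)
$\sqrt{10624 + R{\left(15,211 \right)}} = \sqrt{10624 + 24} = \sqrt{10648} = 22 \sqrt{22}$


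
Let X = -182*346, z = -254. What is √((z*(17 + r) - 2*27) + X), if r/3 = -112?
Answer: 60*√5 ≈ 134.16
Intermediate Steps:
r = -336 (r = 3*(-112) = -336)
X = -62972
√((z*(17 + r) - 2*27) + X) = √((-254*(17 - 336) - 2*27) - 62972) = √((-254*(-319) - 54) - 62972) = √((81026 - 54) - 62972) = √(80972 - 62972) = √18000 = 60*√5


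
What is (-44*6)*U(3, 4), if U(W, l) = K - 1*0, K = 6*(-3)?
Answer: 4752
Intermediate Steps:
K = -18
U(W, l) = -18 (U(W, l) = -18 - 1*0 = -18 + 0 = -18)
(-44*6)*U(3, 4) = -44*6*(-18) = -264*(-18) = 4752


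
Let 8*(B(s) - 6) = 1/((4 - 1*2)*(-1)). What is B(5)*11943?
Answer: 1134585/16 ≈ 70912.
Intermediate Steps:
B(s) = 95/16 (B(s) = 6 + 1/(8*(((4 - 1*2)*(-1)))) = 6 + 1/(8*(((4 - 2)*(-1)))) = 6 + 1/(8*((2*(-1)))) = 6 + (⅛)/(-2) = 6 + (⅛)*(-½) = 6 - 1/16 = 95/16)
B(5)*11943 = (95/16)*11943 = 1134585/16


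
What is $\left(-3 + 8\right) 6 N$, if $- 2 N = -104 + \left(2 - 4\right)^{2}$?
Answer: $1500$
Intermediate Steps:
$N = 50$ ($N = - \frac{-104 + \left(2 - 4\right)^{2}}{2} = - \frac{-104 + \left(-2\right)^{2}}{2} = - \frac{-104 + 4}{2} = \left(- \frac{1}{2}\right) \left(-100\right) = 50$)
$\left(-3 + 8\right) 6 N = \left(-3 + 8\right) 6 \cdot 50 = 5 \cdot 6 \cdot 50 = 30 \cdot 50 = 1500$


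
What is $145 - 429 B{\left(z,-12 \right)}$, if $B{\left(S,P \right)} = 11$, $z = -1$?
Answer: $-4574$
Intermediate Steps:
$145 - 429 B{\left(z,-12 \right)} = 145 - 4719 = -4574$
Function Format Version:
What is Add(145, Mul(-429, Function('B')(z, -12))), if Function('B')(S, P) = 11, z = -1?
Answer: -4574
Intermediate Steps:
Add(145, Mul(-429, Function('B')(z, -12))) = Add(145, Mul(-429, 11)) = Add(145, -4719) = -4574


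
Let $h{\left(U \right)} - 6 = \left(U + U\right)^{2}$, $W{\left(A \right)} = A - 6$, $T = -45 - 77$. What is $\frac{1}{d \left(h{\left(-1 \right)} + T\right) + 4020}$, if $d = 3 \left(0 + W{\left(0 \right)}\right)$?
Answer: $\frac{1}{6036} \approx 0.00016567$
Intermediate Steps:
$T = -122$
$W{\left(A \right)} = -6 + A$ ($W{\left(A \right)} = A - 6 = -6 + A$)
$h{\left(U \right)} = 6 + 4 U^{2}$ ($h{\left(U \right)} = 6 + \left(U + U\right)^{2} = 6 + \left(2 U\right)^{2} = 6 + 4 U^{2}$)
$d = -18$ ($d = 3 \left(0 + \left(-6 + 0\right)\right) = 3 \left(0 - 6\right) = 3 \left(-6\right) = -18$)
$\frac{1}{d \left(h{\left(-1 \right)} + T\right) + 4020} = \frac{1}{- 18 \left(\left(6 + 4 \left(-1\right)^{2}\right) - 122\right) + 4020} = \frac{1}{- 18 \left(\left(6 + 4 \cdot 1\right) - 122\right) + 4020} = \frac{1}{- 18 \left(\left(6 + 4\right) - 122\right) + 4020} = \frac{1}{- 18 \left(10 - 122\right) + 4020} = \frac{1}{\left(-18\right) \left(-112\right) + 4020} = \frac{1}{2016 + 4020} = \frac{1}{6036}$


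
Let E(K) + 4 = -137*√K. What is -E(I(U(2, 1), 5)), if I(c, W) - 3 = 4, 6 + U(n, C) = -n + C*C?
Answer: 4 + 137*√7 ≈ 366.47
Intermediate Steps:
U(n, C) = -6 + C² - n (U(n, C) = -6 + (-n + C*C) = -6 + (-n + C²) = -6 + (C² - n) = -6 + C² - n)
I(c, W) = 7 (I(c, W) = 3 + 4 = 7)
E(K) = -4 - 137*√K
-E(I(U(2, 1), 5)) = -(-4 - 137*√7) = 4 + 137*√7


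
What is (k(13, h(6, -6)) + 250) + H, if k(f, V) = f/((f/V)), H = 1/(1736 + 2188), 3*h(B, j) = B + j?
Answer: 981001/3924 ≈ 250.00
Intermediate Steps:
h(B, j) = B/3 + j/3 (h(B, j) = (B + j)/3 = B/3 + j/3)
H = 1/3924 ≈ 0.00025484
k(f, V) = V (k(f, V) = f*(V/f) = V)
(k(13, h(6, -6)) + 250) + H = (((⅓)*6 + (⅓)*(-6)) + 250) + 1/3924 = ((2 - 2) + 250) + 1/3924 = (0 + 250) + 1/3924 = 250 + 1/3924 = 981001/3924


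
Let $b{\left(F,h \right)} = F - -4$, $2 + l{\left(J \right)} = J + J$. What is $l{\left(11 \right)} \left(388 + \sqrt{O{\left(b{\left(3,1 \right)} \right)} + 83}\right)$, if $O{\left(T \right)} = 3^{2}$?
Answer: $7760 + 40 \sqrt{23} \approx 7951.8$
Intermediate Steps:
$l{\left(J \right)} = -2 + 2 J$ ($l{\left(J \right)} = -2 + \left(J + J\right) = -2 + 2 J$)
$b{\left(F,h \right)} = 4 + F$ ($b{\left(F,h \right)} = F + 4 = 4 + F$)
$O{\left(T \right)} = 9$
$l{\left(11 \right)} \left(388 + \sqrt{O{\left(b{\left(3,1 \right)} \right)} + 83}\right) = \left(-2 + 2 \cdot 11\right) \left(388 + \sqrt{9 + 83}\right) = \left(-2 + 22\right) \left(388 + \sqrt{92}\right) = 20 \left(388 + 2 \sqrt{23}\right) = 7760 + 40 \sqrt{23}$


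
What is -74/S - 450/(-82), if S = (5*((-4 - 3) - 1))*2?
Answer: 10517/1640 ≈ 6.4128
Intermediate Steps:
S = -80 (S = (5*(-7 - 1))*2 = (5*(-8))*2 = -40*2 = -80)
-74/S - 450/(-82) = -74/(-80) - 450/(-82) = -74*(-1/80) - 450*(-1/82) = 37/40 + 225/41 = 10517/1640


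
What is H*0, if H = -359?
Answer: 0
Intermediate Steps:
H*0 = -359*0 = 0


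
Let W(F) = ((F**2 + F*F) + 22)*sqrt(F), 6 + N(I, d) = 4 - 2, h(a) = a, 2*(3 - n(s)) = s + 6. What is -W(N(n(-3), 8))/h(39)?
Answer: -36*I/13 ≈ -2.7692*I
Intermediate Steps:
n(s) = -s/2 (n(s) = 3 - (s + 6)/2 = 3 - (6 + s)/2 = 3 + (-3 - s/2) = -s/2)
N(I, d) = -4 (N(I, d) = -6 + (4 - 2) = -6 + 2 = -4)
W(F) = sqrt(F)*(22 + 2*F**2) (W(F) = ((F**2 + F**2) + 22)*sqrt(F) = (2*F**2 + 22)*sqrt(F) = (22 + 2*F**2)*sqrt(F) = sqrt(F)*(22 + 2*F**2))
-W(N(n(-3), 8))/h(39) = -2*sqrt(-4)*(11 + (-4)**2)/39 = -2*(2*I)*(11 + 16)/39 = -2*(2*I)*27/39 = -108*I/39 = -36*I/13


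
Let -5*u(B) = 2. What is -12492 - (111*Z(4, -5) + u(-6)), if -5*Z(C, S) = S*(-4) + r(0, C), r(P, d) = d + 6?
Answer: -59128/5 ≈ -11826.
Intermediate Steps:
u(B) = -⅖ (u(B) = -⅕*2 = -⅖)
r(P, d) = 6 + d
Z(C, S) = -6/5 - C/5 + 4*S/5 (Z(C, S) = -(S*(-4) + (6 + C))/5 = -(-4*S + (6 + C))/5 = -(6 + C - 4*S)/5 = -6/5 - C/5 + 4*S/5)
-12492 - (111*Z(4, -5) + u(-6)) = -12492 - (111*(-6/5 - ⅕*4 + (⅘)*(-5)) - ⅖) = -12492 - (111*(-6/5 - ⅘ - 4) - ⅖) = -12492 - (111*(-6) - ⅖) = -12492 - (-666 - ⅖) = -12492 - 1*(-3332/5) = -12492 + 3332/5 = -59128/5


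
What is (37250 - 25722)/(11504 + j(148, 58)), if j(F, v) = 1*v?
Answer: 5764/5781 ≈ 0.99706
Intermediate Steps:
j(F, v) = v
(37250 - 25722)/(11504 + j(148, 58)) = (37250 - 25722)/(11504 + 58) = 11528/11562 = 11528*(1/11562) = 5764/5781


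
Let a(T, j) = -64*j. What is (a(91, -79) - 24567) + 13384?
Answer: -6127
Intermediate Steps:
(a(91, -79) - 24567) + 13384 = (-64*(-79) - 24567) + 13384 = (5056 - 24567) + 13384 = -19511 + 13384 = -6127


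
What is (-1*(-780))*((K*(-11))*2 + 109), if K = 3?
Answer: 33540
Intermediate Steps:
(-1*(-780))*((K*(-11))*2 + 109) = (-1*(-780))*((3*(-11))*2 + 109) = 780*(-33*2 + 109) = 780*(-66 + 109) = 780*43 = 33540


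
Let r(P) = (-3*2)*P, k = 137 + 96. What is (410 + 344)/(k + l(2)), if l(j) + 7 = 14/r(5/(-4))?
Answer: 5655/1709 ≈ 3.3090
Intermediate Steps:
k = 233
r(P) = -6*P
l(j) = -77/15 (l(j) = -7 + 14/((-30/(-4))) = -7 + 14/((-30*(-1)/4)) = -7 + 14/((-6*(-5/4))) = -7 + 14/(15/2) = -7 + 14*(2/15) = -7 + 28/15 = -77/15)
(410 + 344)/(k + l(2)) = (410 + 344)/(233 - 77/15) = 754/(3418/15) = 754*(15/3418) = 5655/1709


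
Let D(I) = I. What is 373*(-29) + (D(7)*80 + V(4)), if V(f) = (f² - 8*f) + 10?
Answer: -10263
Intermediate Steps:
V(f) = 10 + f² - 8*f
373*(-29) + (D(7)*80 + V(4)) = 373*(-29) + (7*80 + (10 + 4² - 8*4)) = -10817 + (560 + (10 + 16 - 32)) = -10817 + (560 - 6) = -10817 + 554 = -10263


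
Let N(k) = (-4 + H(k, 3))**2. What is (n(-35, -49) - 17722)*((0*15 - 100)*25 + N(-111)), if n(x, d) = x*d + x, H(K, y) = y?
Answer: 40088958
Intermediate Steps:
n(x, d) = x + d*x (n(x, d) = d*x + x = x + d*x)
N(k) = 1 (N(k) = (-4 + 3)**2 = (-1)**2 = 1)
(n(-35, -49) - 17722)*((0*15 - 100)*25 + N(-111)) = (-35*(1 - 49) - 17722)*((0*15 - 100)*25 + 1) = (-35*(-48) - 17722)*((0 - 100)*25 + 1) = (1680 - 17722)*(-100*25 + 1) = -16042*(-2500 + 1) = -16042*(-2499) = 40088958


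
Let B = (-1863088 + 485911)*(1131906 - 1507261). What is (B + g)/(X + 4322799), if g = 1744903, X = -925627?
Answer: 258466008869/1698586 ≈ 1.5217e+5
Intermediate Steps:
B = 516930272835 (B = -1377177*(-375355) = 516930272835)
(B + g)/(X + 4322799) = (516930272835 + 1744903)/(-925627 + 4322799) = 516932017738/3397172 = 516932017738*(1/3397172) = 258466008869/1698586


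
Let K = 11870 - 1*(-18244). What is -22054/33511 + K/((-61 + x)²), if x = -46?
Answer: 756654008/383667439 ≈ 1.9722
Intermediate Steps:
K = 30114 (K = 11870 + 18244 = 30114)
-22054/33511 + K/((-61 + x)²) = -22054/33511 + 30114/((-61 - 46)²) = -22054*1/33511 + 30114/((-107)²) = -22054/33511 + 30114/11449 = 756654008/383667439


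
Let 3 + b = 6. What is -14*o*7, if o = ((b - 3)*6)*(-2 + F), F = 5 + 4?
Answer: 0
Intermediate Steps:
b = 3 (b = -3 + 6 = 3)
F = 9
o = 0 (o = ((3 - 3)*6)*(-2 + 9) = (0*6)*7 = 0*7 = 0)
-14*o*7 = -14*0*7 = 0*7 = 0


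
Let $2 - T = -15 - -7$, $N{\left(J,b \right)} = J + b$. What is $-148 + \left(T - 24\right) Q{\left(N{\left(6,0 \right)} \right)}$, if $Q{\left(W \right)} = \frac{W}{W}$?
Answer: $-162$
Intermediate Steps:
$T = 10$ ($T = 2 - \left(-15 - -7\right) = 2 - \left(-15 + 7\right) = 2 - -8 = 2 + 8 = 10$)
$Q{\left(W \right)} = 1$
$-148 + \left(T - 24\right) Q{\left(N{\left(6,0 \right)} \right)} = -148 + \left(10 - 24\right) 1 = -148 - 14 = -162$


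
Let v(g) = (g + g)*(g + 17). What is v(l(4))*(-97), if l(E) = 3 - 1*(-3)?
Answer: -26772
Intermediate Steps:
l(E) = 6 (l(E) = 3 + 3 = 6)
v(g) = 2*g*(17 + g) (v(g) = (2*g)*(17 + g) = 2*g*(17 + g))
v(l(4))*(-97) = (2*6*(17 + 6))*(-97) = (2*6*23)*(-97) = 276*(-97) = -26772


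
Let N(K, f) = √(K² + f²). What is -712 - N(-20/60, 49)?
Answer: -712 - √21610/3 ≈ -761.00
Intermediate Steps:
-712 - N(-20/60, 49) = -712 - √((-20/60)² + 49²) = -712 - √((-20*1/60)² + 2401) = -712 - √((-⅓)² + 2401) = -712 - √(⅑ + 2401) = -712 - √(21610/9) = -712 - √21610/3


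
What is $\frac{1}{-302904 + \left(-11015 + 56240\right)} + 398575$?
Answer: $\frac{102704407424}{257679} \approx 3.9858 \cdot 10^{5}$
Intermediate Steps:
$\frac{1}{-302904 + \left(-11015 + 56240\right)} + 398575 = \frac{1}{-302904 + 45225} + 398575 = \frac{1}{-257679} + 398575 = - \frac{1}{257679} + 398575 = \frac{102704407424}{257679}$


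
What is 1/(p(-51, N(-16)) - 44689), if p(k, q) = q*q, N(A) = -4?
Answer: -1/44673 ≈ -2.2385e-5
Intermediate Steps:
p(k, q) = q²
1/(p(-51, N(-16)) - 44689) = 1/((-4)² - 44689) = 1/(16 - 44689) = 1/(-44673) = -1/44673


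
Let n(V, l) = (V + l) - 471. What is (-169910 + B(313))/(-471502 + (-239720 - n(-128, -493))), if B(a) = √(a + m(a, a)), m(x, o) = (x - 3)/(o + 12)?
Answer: 16991/71013 - √1326455/46158450 ≈ 0.23924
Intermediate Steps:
n(V, l) = -471 + V + l
m(x, o) = (-3 + x)/(12 + o)
B(a) = √(a + (-3 + a)/(12 + a))
(-169910 + B(313))/(-471502 + (-239720 - n(-128, -493))) = (-169910 + √((-3 + 313 + 313*(12 + 313))/(12 + 313)))/(-471502 + (-239720 - (-471 - 128 - 493))) = (-169910 + √((-3 + 313 + 313*325)/325))/(-471502 + (-239720 - 1*(-1092))) = (-169910 + √((-3 + 313 + 101725)/325))/(-471502 + (-239720 + 1092)) = (-169910 + √((1/325)*102035))/(-471502 - 238628) = (-169910 + √(20407/65))/(-710130) = (-169910 + √1326455/65)*(-1/710130) = 16991/71013 - √1326455/46158450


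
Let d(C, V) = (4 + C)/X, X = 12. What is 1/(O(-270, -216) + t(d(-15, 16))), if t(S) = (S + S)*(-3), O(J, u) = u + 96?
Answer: -2/229 ≈ -0.0087336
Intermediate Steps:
O(J, u) = 96 + u
d(C, V) = 1/3 + C/12 (d(C, V) = (4 + C)/12 = (4 + C)*(1/12) = 1/3 + C/12)
t(S) = -6*S (t(S) = (2*S)*(-3) = -6*S)
1/(O(-270, -216) + t(d(-15, 16))) = 1/((96 - 216) - 6*(1/3 + (1/12)*(-15))) = 1/(-120 - 6*(1/3 - 5/4)) = 1/(-120 - 6*(-11/12)) = 1/(-120 + 11/2) = 1/(-229/2) = -2/229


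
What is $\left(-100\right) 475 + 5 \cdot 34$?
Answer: $-47330$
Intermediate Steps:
$\left(-100\right) 475 + 5 \cdot 34 = -47500 + 170 = -47330$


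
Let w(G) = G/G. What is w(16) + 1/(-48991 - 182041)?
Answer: 231031/231032 ≈ 1.0000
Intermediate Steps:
w(G) = 1
w(16) + 1/(-48991 - 182041) = 1 + 1/(-48991 - 182041) = 1 + 1/(-231032) = 1 - 1/231032 = 231031/231032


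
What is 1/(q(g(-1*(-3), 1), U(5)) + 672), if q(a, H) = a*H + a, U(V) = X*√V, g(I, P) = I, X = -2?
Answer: 15/10121 + 2*√5/151815 ≈ 0.0015115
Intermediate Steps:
U(V) = -2*√V
q(a, H) = a + H*a (q(a, H) = H*a + a = a + H*a)
1/(q(g(-1*(-3), 1), U(5)) + 672) = 1/((-1*(-3))*(1 - 2*√5) + 672) = 1/(3*(1 - 2*√5) + 672) = 1/((3 - 6*√5) + 672) = 1/(675 - 6*√5)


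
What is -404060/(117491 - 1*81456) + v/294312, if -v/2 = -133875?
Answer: -3642377849/353517764 ≈ -10.303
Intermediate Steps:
v = 267750 (v = -2*(-133875) = 267750)
-404060/(117491 - 1*81456) + v/294312 = -404060/(117491 - 1*81456) + 267750/294312 = -404060/(117491 - 81456) + 267750*(1/294312) = -404060/36035 + 44625/49052 = -404060*1/36035 + 44625/49052 = -80812/7207 + 44625/49052 = -3642377849/353517764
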